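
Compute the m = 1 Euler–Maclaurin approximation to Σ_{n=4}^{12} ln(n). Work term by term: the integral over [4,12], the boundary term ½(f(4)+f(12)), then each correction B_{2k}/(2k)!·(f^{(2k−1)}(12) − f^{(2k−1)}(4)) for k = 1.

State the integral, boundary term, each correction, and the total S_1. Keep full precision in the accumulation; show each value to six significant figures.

S_1 ≈ 18.1954

The integral term ∫_4^12 ln(x) dx = 16.2737.
Endpoint term: (f(4) + f(12))/2 = (1.38629 + 2.48491)/2 = 1.93560.
So far: 18.2093.
k=1: B_{2}/(2)! × [f^{(1)}(12) − f^{(1)}(4)] = 1/12 × (0.0833333 − 0.250000) = -0.0138889.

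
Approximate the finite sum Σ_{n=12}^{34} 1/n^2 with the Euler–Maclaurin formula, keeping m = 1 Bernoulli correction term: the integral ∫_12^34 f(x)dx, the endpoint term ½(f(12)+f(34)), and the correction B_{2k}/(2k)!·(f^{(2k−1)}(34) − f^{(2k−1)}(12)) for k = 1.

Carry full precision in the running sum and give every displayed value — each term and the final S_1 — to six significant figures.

S_1 ≈ 0.0579185

Integral: ∫_12^34 1/x^2 dx = 0.0539216.
Boundary: ½(f(12) + f(34)) = ½(0.00694444 + 0.000865052) = 0.00390475.
Running total after boundary: 0.0578263.
k=1: B_{2}/(2)! × [f^{(1)}(34) − f^{(1)}(12)] = 1/12 × (-5.08854e-05 − (-0.00115741)) = 9.22102e-05.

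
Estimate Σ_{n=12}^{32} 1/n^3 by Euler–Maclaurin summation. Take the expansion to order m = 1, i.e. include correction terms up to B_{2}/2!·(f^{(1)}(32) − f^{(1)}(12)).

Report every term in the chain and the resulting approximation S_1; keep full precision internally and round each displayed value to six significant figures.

∫_12^32 1/x^3 dx evaluates to 0.00298394.
Boundary: ½(f(12) + f(32)) = ½(0.000578704 + 3.05176e-05) = 0.000304611.
So far: 0.00328855.
Order-1 term: 1/12 · (-2.86102e-06 − (-0.000144676)) = 1.18179e-05.

S_1 ≈ 0.00330037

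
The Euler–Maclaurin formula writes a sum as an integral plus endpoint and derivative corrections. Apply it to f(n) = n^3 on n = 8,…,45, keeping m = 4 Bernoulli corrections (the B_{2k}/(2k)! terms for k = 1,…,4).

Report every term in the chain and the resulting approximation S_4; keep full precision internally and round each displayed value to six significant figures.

S_4 ≈ 1.07044e+06

Integral: ∫_8^45 x^3 dx = 1.02413e+06.
Endpoint term: (f(8) + f(45))/2 = (512.000 + 91125.0)/2 = 45818.5.
Running total after boundary: 1.06995e+06.
k=1: B_{2}/(2)! × [f^{(1)}(45) − f^{(1)}(8)] = 1/12 × (6075.00 − 192.000) = 490.250.
Running total after k=1: 1.07044e+06.
k=2: B_{4}/(4)! × [f^{(3)}(45) − f^{(3)}(8)] = −1/720 × (6.00000 − 6.00000) = 0.00000.
Running total after k=2: 1.07044e+06.
k=3: B_{6}/(6)! × [f^{(5)}(45) − f^{(5)}(8)] = 1/30240 × (0.00000 − 0.00000) = 0.00000.
Running total after k=3: 1.07044e+06.
k=4: B_{8}/(8)! × [f^{(7)}(45) − f^{(7)}(8)] = −1/1209600 × (0.00000 − 0.00000) = 0.00000.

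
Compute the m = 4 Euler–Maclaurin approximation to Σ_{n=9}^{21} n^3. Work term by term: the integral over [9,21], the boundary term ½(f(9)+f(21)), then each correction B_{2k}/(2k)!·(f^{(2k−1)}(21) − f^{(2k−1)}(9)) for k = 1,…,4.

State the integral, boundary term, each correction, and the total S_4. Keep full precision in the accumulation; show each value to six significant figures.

S_4 ≈ 52065.0

∫_9^21 x^3 dx evaluates to 46980.0.
Boundary: ½(f(9) + f(21)) = ½(729.000 + 9261.00) = 4995.00.
Integral + boundary = 51975.0.
k=1: B_{2}/(2)! × [f^{(1)}(21) − f^{(1)}(9)] = 1/12 × (1323.00 − 243.000) = 90.0000.
After k=1: 52065.0.
k=2: B_{4}/(4)! × [f^{(3)}(21) − f^{(3)}(9)] = −1/720 × (6.00000 − 6.00000) = 0.00000.
After k=2: 52065.0.
k=3: B_{6}/(6)! × [f^{(5)}(21) − f^{(5)}(9)] = 1/30240 × (0.00000 − 0.00000) = 0.00000.
After k=3: 52065.0.
k=4: B_{8}/(8)! × [f^{(7)}(21) − f^{(7)}(9)] = −1/1209600 × (0.00000 − 0.00000) = 0.00000.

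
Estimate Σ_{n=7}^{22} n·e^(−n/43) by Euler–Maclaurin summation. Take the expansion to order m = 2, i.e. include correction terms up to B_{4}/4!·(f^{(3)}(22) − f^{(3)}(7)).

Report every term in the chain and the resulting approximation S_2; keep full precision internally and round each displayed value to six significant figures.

S_2 ≈ 160.882

The integral term ∫_7^22 x·e^(−x/43) dx = 151.348.
Boundary: ½(f(7) + f(22)) = ½(5.94838 + 13.1894) = 9.56890.
So far: 160.917.
Correction k=1: B_{2}/2! · (f^{(1)}(22) − f^{(1)}(7)) = 1/12 · (0.292788 − 0.711435) = -0.0348872.
Partial sum through k=1: 160.882.
Correction k=2: B_{4}/4! · (f^{(3)}(22) − f^{(3)}(7)) = −1/720 · (0.000806829 − 0.00130393) = 6.90423e-07.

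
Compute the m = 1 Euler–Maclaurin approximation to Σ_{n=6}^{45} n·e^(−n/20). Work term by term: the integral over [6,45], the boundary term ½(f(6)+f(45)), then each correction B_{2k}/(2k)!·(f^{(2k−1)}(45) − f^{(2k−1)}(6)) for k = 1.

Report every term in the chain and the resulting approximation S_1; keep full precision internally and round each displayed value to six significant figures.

S_1 ≈ 252.746

Integral: ∫_6^45 x·e^(−x/20) dx = 248.206.
Endpoint term: (f(6) + f(45))/2 = (4.44491 + 4.74297)/2 = 4.59394.
Running total after boundary: 252.800.
k=1: B_{2}/(2)! × [f^{(1)}(45) − f^{(1)}(6)] = 1/12 × (-0.131749 − 0.518573) = -0.0541935.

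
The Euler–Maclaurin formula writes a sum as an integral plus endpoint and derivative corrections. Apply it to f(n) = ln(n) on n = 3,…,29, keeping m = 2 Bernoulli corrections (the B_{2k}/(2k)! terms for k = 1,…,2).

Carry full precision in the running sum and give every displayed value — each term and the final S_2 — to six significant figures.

S_2 ≈ 70.5639

Integral: ∫_3^29 ln(x) dx = 68.3557.
Boundary: ½(f(3) + f(29)) = ½(1.09861 + 3.36730) = 2.23295.
Running total after boundary: 70.5887.
Correction k=1: B_{2}/2! · (f^{(1)}(29) − f^{(1)}(3)) = 1/12 · (0.0344828 − 0.333333) = -0.0249042.
Partial sum through k=1: 70.5638.
Correction k=2: B_{4}/4! · (f^{(3)}(29) − f^{(3)}(3)) = −1/720 · (8.20042e-05 − 0.0740741) = 0.000102767.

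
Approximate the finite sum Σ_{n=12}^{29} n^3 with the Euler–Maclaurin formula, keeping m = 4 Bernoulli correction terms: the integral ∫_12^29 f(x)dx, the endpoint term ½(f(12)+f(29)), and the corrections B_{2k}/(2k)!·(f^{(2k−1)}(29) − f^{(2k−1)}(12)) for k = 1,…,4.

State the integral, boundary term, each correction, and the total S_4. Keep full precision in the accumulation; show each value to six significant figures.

S_4 ≈ 184869

∫_12^29 x^3 dx evaluates to 171636.
Endpoint term: (f(12) + f(29))/2 = (1728.00 + 24389.0)/2 = 13058.5.
Integral + boundary = 184695.
Order-1 term: 1/12 · (2523.00 − 432.000) = 174.250.
Running total after k=1: 184869.
Order-2 term: −1/720 · (6.00000 − 6.00000) = 0.00000.
Running total after k=2: 184869.
Order-3 term: 1/30240 · (0.00000 − 0.00000) = 0.00000.
Running total after k=3: 184869.
Order-4 term: −1/1209600 · (0.00000 − 0.00000) = 0.00000.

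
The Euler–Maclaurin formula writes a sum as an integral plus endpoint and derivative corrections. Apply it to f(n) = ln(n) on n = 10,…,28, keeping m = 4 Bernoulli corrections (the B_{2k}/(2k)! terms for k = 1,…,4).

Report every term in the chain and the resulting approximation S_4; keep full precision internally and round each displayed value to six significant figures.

S_4 ≈ 55.0879

Integral: ∫_10^28 ln(x) dx = 52.2759.
Boundary: ½(f(10) + f(28)) = ½(2.30259 + 3.33220) = 2.81739.
Integral + boundary = 55.0933.
Order-1 term: 1/12 · (0.0357143 − 0.100000) = -0.00535714.
Partial sum through k=1: 55.0879.
Order-2 term: −1/720 · (9.11079e-05 − 0.00200000) = 2.65124e-06.
Partial sum through k=2: 55.0879.
Order-3 term: 1/30240 · (1.39451e-06 − 0.000240000) = -7.89039e-09.
Partial sum through k=3: 55.0879.
Order-4 term: −1/1209600 · (5.33613e-08 − 7.20000e-05) = 5.94797e-11.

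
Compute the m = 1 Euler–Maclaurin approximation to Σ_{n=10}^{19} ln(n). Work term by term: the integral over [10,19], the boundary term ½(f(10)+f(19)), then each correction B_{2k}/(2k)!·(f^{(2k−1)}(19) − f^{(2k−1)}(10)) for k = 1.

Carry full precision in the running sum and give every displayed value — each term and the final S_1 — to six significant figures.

S_1 ≈ 26.5381

Integral: ∫_10^19 ln(x) dx = 23.9185.
Endpoint term: (f(10) + f(19))/2 = (2.30259 + 2.94444)/2 = 2.62351.
Integral + boundary = 26.5420.
Order-1 term: 1/12 · (0.0526316 − 0.100000) = -0.00394737.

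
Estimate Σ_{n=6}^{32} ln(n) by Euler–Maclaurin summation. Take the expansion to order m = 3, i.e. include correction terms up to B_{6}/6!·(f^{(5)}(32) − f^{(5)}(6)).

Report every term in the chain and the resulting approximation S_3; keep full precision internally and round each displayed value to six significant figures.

Integral: ∫_6^32 ln(x) dx = 74.1530.
Boundary: ½(f(6) + f(32)) = ½(1.79176 + 3.46574) = 2.62875.
So far: 76.7817.
k=1: B_{2}/(2)! × [f^{(1)}(32) − f^{(1)}(6)] = 1/12 × (0.0312500 − 0.166667) = -0.0112847.
After k=1: 76.7705.
k=2: B_{4}/(4)! × [f^{(3)}(32) − f^{(3)}(6)] = −1/720 × (6.10352e-05 − 0.00925926) = 1.27753e-05.
After k=2: 76.7705.
k=3: B_{6}/(6)! × [f^{(5)}(32) − f^{(5)}(6)] = 1/30240 × (7.15256e-07 − 0.00308642) = -1.02040e-07.

S_3 ≈ 76.7705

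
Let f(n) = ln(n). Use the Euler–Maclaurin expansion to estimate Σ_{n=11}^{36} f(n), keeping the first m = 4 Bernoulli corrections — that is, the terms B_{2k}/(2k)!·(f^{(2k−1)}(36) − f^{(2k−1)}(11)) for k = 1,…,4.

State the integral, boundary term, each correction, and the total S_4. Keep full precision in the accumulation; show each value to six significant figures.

∫_11^36 ln(x) dx evaluates to 77.6298.
½[f(11) + f(36)] = ½[2.39790 + 3.58352] = 2.99071.
Running total after boundary: 80.6205.
k=1: B_{2}/(2)! × [f^{(1)}(36) − f^{(1)}(11)] = 1/12 × (0.0277778 − 0.0909091) = -0.00526094.
Partial sum through k=1: 80.6153.
k=2: B_{4}/(4)! × [f^{(3)}(36) − f^{(3)}(11)] = −1/720 × (4.28669e-05 − 0.00150263) = 2.02745e-06.
Partial sum through k=2: 80.6153.
k=3: B_{6}/(6)! × [f^{(5)}(36) − f^{(5)}(11)] = 1/30240 × (3.96916e-07 − 0.000149021) = -4.91482e-09.
Partial sum through k=3: 80.6153.
k=4: B_{8}/(8)! × [f^{(7)}(36) − f^{(7)}(11)] = −1/1209600 × (9.18787e-09 − 3.69474e-05) = 3.05375e-11.

S_4 ≈ 80.6153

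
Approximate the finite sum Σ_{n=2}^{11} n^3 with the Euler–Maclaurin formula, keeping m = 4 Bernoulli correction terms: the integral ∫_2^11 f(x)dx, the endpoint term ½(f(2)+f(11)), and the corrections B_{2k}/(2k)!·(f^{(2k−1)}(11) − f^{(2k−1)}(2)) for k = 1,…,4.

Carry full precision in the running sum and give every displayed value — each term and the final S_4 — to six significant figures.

∫_2^11 x^3 dx evaluates to 3656.25.
Boundary: ½(f(2) + f(11)) = ½(8.00000 + 1331.00) = 669.500.
Integral + boundary = 4325.75.
k=1: B_{2}/(2)! × [f^{(1)}(11) − f^{(1)}(2)] = 1/12 × (363.000 − 12.0000) = 29.2500.
After k=1: 4355.00.
k=2: B_{4}/(4)! × [f^{(3)}(11) − f^{(3)}(2)] = −1/720 × (6.00000 − 6.00000) = 0.00000.
After k=2: 4355.00.
k=3: B_{6}/(6)! × [f^{(5)}(11) − f^{(5)}(2)] = 1/30240 × (0.00000 − 0.00000) = 0.00000.
After k=3: 4355.00.
k=4: B_{8}/(8)! × [f^{(7)}(11) − f^{(7)}(2)] = −1/1209600 × (0.00000 − 0.00000) = 0.00000.

S_4 ≈ 4355.00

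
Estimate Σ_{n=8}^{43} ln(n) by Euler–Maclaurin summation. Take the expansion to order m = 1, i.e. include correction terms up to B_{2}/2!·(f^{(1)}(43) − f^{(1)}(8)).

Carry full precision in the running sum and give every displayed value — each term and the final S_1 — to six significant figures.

S_1 ≈ 113.008

The integral term ∫_8^43 ln(x) dx = 110.096.
Endpoint term: (f(8) + f(43))/2 = (2.07944 + 3.76120)/2 = 2.92032.
Integral + boundary = 113.016.
k=1: B_{2}/(2)! × [f^{(1)}(43) − f^{(1)}(8)] = 1/12 × (0.0232558 − 0.125000) = -0.00847868.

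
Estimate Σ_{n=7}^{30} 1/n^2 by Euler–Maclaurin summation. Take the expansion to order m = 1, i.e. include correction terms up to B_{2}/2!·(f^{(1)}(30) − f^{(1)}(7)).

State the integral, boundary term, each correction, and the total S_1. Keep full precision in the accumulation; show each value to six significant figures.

S_1 ≈ 0.120763

The integral term ∫_7^30 1/x^2 dx = 0.109524.
Boundary: ½(f(7) + f(30)) = ½(0.0204082 + 0.00111111) = 0.0107596.
Integral + boundary = 0.120283.
Correction k=1: B_{2}/2! · (f^{(1)}(30) − f^{(1)}(7)) = 1/12 · (-7.40741e-05 − (-0.00583090)) = 0.000479736.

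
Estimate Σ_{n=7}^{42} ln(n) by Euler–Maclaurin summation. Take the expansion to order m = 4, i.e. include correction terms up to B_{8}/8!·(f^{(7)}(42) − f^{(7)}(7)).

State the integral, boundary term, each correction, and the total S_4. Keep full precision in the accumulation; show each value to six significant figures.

S_4 ≈ 111.193

∫_7^42 ln(x) dx evaluates to 108.361.
½[f(7) + f(42)] = ½[1.94591 + 3.73767] = 2.84179.
Running total after boundary: 111.203.
Correction k=1: B_{2}/2! · (f^{(1)}(42) − f^{(1)}(7)) = 1/12 · (0.0238095 − 0.142857) = -0.00992063.
Running total after k=1: 111.193.
Correction k=2: B_{4}/4! · (f^{(3)}(42) − f^{(3)}(7)) = −1/720 · (2.69949e-05 − 0.00583090) = 8.06098e-06.
Running total after k=2: 111.193.
Correction k=3: B_{6}/6! · (f^{(5)}(42) − f^{(5)}(7)) = 1/30240 · (1.83639e-07 − 0.00142798) = -4.72154e-08.
Running total after k=3: 111.193.
Correction k=4: B_{8}/8! · (f^{(7)}(42) − f^{(7)}(7)) = −1/1209600 · (3.12311e-09 − 0.000874271) = 7.22775e-10.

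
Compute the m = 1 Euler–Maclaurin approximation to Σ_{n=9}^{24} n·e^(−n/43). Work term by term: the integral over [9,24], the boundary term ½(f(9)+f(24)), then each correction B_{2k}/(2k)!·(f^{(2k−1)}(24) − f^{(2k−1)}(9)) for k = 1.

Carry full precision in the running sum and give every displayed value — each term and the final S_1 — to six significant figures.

S_1 ≈ 175.499

Integral: ∫_9^24 x·e^(−x/43) dx = 165.013.
½[f(9) + f(24)] = ½[7.30035 + 13.7345] = 10.5174.
So far: 175.531.
Correction k=1: B_{2}/2! · (f^{(1)}(24) − f^{(1)}(9)) = 1/12 · (0.252865 − 0.641374) = -0.0323758.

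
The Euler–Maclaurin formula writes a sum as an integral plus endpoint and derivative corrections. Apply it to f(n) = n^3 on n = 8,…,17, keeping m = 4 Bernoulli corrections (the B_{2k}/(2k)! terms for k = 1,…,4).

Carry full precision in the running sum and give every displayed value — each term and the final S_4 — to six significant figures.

∫_8^17 x^3 dx evaluates to 19856.2.
½[f(8) + f(17)] = ½[512.000 + 4913.00] = 2712.50.
So far: 22568.8.
Order-1 term: 1/12 · (867.000 − 192.000) = 56.2500.
Running total after k=1: 22625.0.
Order-2 term: −1/720 · (6.00000 − 6.00000) = 0.00000.
Running total after k=2: 22625.0.
Order-3 term: 1/30240 · (0.00000 − 0.00000) = 0.00000.
Running total after k=3: 22625.0.
Order-4 term: −1/1209600 · (0.00000 − 0.00000) = 0.00000.

S_4 ≈ 22625.0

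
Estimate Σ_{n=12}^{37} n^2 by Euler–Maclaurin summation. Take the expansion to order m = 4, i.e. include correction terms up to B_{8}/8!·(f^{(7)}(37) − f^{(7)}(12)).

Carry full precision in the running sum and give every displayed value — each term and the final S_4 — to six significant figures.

∫_12^37 x^2 dx evaluates to 16308.3.
Endpoint term: (f(12) + f(37))/2 = (144.000 + 1369.00)/2 = 756.500.
Integral + boundary = 17064.8.
Order-1 term: 1/12 · (74.0000 − 24.0000) = 4.16667.
Partial sum through k=1: 17069.0.
Order-2 term: −1/720 · (0.00000 − 0.00000) = 0.00000.
Partial sum through k=2: 17069.0.
Order-3 term: 1/30240 · (0.00000 − 0.00000) = 0.00000.
Partial sum through k=3: 17069.0.
Order-4 term: −1/1209600 · (0.00000 − 0.00000) = 0.00000.

S_4 ≈ 17069.0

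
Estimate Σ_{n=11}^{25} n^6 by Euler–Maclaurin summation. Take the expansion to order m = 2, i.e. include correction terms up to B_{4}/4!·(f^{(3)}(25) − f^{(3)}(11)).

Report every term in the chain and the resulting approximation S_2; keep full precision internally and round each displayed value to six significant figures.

S_2 ≈ 9.96903e+08

Integral: ∫_11^25 x^6 dx = 8.69147e+08.
Endpoint term: (f(11) + f(25))/2 = (1.77156e+06 + 2.44141e+08)/2 = 1.22956e+08.
Integral + boundary = 9.92103e+08.
Order-1 term: 1/12 · (5.85938e+07 − 966306) = 4.80229e+06.
Partial sum through k=1: 9.96905e+08.
Order-2 term: −1/720 · (1.87500e+06 − 159720) = -2382.33.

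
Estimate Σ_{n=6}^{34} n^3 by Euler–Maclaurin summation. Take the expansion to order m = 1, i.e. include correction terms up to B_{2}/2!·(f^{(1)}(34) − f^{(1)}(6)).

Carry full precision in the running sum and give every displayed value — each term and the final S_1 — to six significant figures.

Integral: ∫_6^34 x^3 dx = 333760.
Boundary: ½(f(6) + f(34)) = ½(216.000 + 39304.0) = 19760.0.
So far: 353520.
Correction k=1: B_{2}/2! · (f^{(1)}(34) − f^{(1)}(6)) = 1/12 · (3468.00 − 108.000) = 280.000.

S_1 ≈ 353800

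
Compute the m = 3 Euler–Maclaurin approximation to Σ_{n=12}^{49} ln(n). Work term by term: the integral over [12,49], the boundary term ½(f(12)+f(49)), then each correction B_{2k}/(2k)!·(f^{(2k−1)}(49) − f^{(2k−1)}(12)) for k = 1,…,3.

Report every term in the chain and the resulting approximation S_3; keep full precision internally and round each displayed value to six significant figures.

∫_12^49 ln(x) dx evaluates to 123.880.
½[f(12) + f(49)] = ½[2.48491 + 3.89182] = 3.18836.
Integral + boundary = 127.069.
Correction k=1: B_{2}/2! · (f^{(1)}(49) − f^{(1)}(12)) = 1/12 · (0.0204082 − 0.0833333) = -0.00524376.
After k=1: 127.063.
Correction k=2: B_{4}/4! · (f^{(3)}(49) − f^{(3)}(12)) = −1/720 · (1.69997e-05 − 0.00115741) = 1.58390e-06.
After k=2: 127.063.
Correction k=3: B_{6}/6! · (f^{(5)}(49) − f^{(5)}(12)) = 1/30240 · (8.49632e-08 − 9.64506e-05) = -3.18669e-09.

S_3 ≈ 127.063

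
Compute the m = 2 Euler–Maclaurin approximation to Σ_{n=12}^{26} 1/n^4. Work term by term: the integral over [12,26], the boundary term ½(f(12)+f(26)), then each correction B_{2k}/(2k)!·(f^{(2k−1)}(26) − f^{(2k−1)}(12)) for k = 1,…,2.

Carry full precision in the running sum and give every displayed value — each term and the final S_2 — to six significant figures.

∫_12^26 1/x^4 dx evaluates to 0.000173936.
Endpoint term: (f(12) + f(26))/2 = (4.82253e-05 + 2.18830e-06)/2 = 2.52068e-05.
Integral + boundary = 0.000199143.
k=1: B_{2}/(2)! × [f^{(1)}(26) − f^{(1)}(12)] = 1/12 × (-3.36661e-07 − (-1.60751e-05)) = 1.31154e-06.
After k=1: 0.000200454.
k=2: B_{4}/(4)! × [f^{(3)}(26) − f^{(3)}(12)] = −1/720 × (-1.49406e-08 − (-3.34898e-06)) = -4.63061e-09.

S_2 ≈ 0.000200450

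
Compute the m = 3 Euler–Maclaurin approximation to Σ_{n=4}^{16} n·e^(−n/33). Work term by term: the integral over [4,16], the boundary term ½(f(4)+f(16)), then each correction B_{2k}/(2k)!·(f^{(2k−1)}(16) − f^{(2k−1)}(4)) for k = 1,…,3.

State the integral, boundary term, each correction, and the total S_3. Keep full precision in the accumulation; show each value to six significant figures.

Integral: ∫_4^16 x·e^(−x/33) dx = 85.8848.
Endpoint term: (f(4) + f(16))/2 = (3.54338 + 9.85265)/2 = 6.69802.
Running total after boundary: 92.5828.
k=1: B_{2}/(2)! × [f^{(1)}(16) − f^{(1)}(4)] = 1/12 × (0.317225 − 0.778471) = -0.0384371.
Partial sum through k=1: 92.5444.
k=2: B_{4}/(4)! × [f^{(3)}(16) − f^{(3)}(4)] = −1/720 × (0.00142223 − 0.00234175) = 1.27711e-06.
Partial sum through k=2: 92.5444.
k=3: B_{6}/(6)! × [f^{(5)}(16) − f^{(5)}(4)] = 1/30240 × (2.34450e-06 − 3.64430e-06) = -4.29830e-11.

S_3 ≈ 92.5444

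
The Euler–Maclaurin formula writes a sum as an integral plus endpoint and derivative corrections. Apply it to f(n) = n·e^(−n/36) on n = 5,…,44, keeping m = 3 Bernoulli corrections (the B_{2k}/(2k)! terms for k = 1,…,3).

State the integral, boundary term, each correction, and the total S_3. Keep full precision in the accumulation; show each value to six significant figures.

Integral: ∫_5^44 x·e^(−x/36) dx = 436.224.
½[f(5) + f(44)] = ½[4.35162 + 12.9613] = 8.65646.
Integral + boundary = 444.880.
Order-1 term: 1/12 · (-0.0654611 − 0.749446) = -0.0679089.
Partial sum through k=1: 444.812.
Order-2 term: −1/720 · (0.000404081 − 0.00192137) = 2.10735e-06.
Partial sum through k=2: 444.812.
Order-3 term: 1/30240 · (6.62555e-07 − 2.51888e-06) = -6.13863e-11.

S_3 ≈ 444.812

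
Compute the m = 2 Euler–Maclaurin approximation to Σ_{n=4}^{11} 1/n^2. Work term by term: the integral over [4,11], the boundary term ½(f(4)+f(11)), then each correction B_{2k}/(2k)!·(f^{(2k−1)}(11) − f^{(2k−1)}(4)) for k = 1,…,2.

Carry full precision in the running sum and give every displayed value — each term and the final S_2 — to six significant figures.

S_2 ≈ 0.196920

Integral: ∫_4^11 1/x^2 dx = 0.159091.
Endpoint term: (f(4) + f(11))/2 = (0.0625000 + 0.00826446)/2 = 0.0353822.
Running total after boundary: 0.194473.
Correction k=1: B_{2}/2! · (f^{(1)}(11) − f^{(1)}(4)) = 1/12 · (-0.00150263 − (-0.0312500)) = 0.00247895.
After k=1: 0.196952.
Correction k=2: B_{4}/4! · (f^{(3)}(11) − f^{(3)}(4)) = −1/720 · (-0.000149021 − (-0.0234375)) = -3.23451e-05.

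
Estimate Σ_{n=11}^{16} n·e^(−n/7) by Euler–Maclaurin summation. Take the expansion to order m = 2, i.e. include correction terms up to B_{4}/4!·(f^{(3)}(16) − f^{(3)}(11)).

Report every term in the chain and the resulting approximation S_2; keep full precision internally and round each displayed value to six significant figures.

S_2 ≈ 11.7576

Integral: ∫_11^16 x·e^(−x/7) dx = 9.80235.
Boundary: ½(f(11) + f(16)) = ½(2.28523 + 1.62722) = 1.95623.
So far: 11.7586.
k=1: B_{2}/(2)! × [f^{(1)}(16) − f^{(1)}(11)] = 1/12 × (-0.130759 − (-0.118713)) = -0.00100381.
Running total after k=1: 11.7576.
k=2: B_{4}/(4)! × [f^{(3)}(16) − f^{(3)}(11)] = −1/720 × (0.00148253 − 0.00605680) = 6.35315e-06.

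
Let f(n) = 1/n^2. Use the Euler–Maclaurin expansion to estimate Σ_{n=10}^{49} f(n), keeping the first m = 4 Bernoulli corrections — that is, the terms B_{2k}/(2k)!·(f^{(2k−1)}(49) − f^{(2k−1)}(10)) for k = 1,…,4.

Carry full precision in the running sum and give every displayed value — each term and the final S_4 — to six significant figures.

S_4 ≈ 0.0849650

The integral term ∫_10^49 1/x^2 dx = 0.0795918.
Boundary: ½(f(10) + f(49)) = ½(0.0100000 + 0.000416493) = 0.00520825.
Integral + boundary = 0.0848001.
k=1: B_{2}/(2)! × [f^{(1)}(49) − f^{(1)}(10)] = 1/12 × (-1.69997e-05 − (-0.00200000)) = 0.000165250.
Running total after k=1: 0.0849653.
k=2: B_{4}/(4)! × [f^{(3)}(49) − f^{(3)}(10)] = −1/720 × (-8.49632e-08 − (-0.000240000)) = -3.33215e-07.
Running total after k=2: 0.0849650.
k=3: B_{6}/(6)! × [f^{(5)}(49) − f^{(5)}(10)] = 1/30240 × (-1.06160e-09 − (-7.20000e-05)) = 2.38092e-09.
Running total after k=3: 0.0849650.
k=4: B_{8}/(8)! × [f^{(7)}(49) − f^{(7)}(10)] = −1/1209600 × (-2.47603e-11 − (-4.03200e-05)) = -3.33333e-11.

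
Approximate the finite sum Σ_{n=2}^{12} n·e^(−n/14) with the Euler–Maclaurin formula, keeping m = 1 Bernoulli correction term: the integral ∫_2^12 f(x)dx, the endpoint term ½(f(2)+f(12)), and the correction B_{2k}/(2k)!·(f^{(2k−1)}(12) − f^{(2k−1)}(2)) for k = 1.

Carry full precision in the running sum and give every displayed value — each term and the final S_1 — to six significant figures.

∫_2^12 x·e^(−x/14) dx evaluates to 39.7089.
Boundary: ½(f(2) + f(12)) = ½(1.73376 + 5.09247) = 3.41311.
So far: 43.1220.
k=1: B_{2}/(2)! × [f^{(1)}(12) − f^{(1)}(2)] = 1/12 × (0.0606247 − 0.743038) = -0.0568678.

S_1 ≈ 43.0652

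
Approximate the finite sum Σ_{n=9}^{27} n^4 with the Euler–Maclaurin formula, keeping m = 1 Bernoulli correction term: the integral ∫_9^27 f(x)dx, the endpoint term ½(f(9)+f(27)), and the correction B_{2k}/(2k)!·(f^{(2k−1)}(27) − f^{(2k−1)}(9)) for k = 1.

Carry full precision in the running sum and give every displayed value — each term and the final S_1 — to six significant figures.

∫_9^27 x^4 dx evaluates to 2.85797e+06.
Endpoint term: (f(9) + f(27))/2 = (6561.00 + 531441)/2 = 269001.
Running total after boundary: 3.12697e+06.
Order-1 term: 1/12 · (78732.0 − 2916.00) = 6318.00.

S_1 ≈ 3.13329e+06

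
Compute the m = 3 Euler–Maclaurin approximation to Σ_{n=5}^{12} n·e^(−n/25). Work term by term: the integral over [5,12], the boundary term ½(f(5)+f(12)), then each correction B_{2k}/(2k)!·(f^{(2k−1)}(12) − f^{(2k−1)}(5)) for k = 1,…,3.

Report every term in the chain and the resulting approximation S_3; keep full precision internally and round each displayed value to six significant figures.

S_3 ≈ 47.4052

Integral: ∫_5^12 x·e^(−x/25) dx = 41.6734.
½[f(5) + f(12)] = ½[4.09365 + 7.42540] = 5.75953.
So far: 47.4330.
Order-1 term: 1/12 · (0.321767 − 0.654985) = -0.0277681.
Partial sum through k=1: 47.4052.
Order-2 term: −1/720 · (0.00249493 − 0.00366791) = 1.62914e-06.
Partial sum through k=2: 47.4052.
Order-3 term: 1/30240 · (7.16007e-06 − 1.00606e-05) = -9.59159e-11.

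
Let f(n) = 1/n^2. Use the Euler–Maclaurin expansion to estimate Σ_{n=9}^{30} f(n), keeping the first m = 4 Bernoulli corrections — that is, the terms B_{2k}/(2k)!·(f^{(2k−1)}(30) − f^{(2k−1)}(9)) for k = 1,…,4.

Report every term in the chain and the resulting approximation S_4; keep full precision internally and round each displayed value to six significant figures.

Integral: ∫_9^30 1/x^2 dx = 0.0777778.
Endpoint term: (f(9) + f(30))/2 = (0.0123457 + 0.00111111)/2 = 0.00672840.
So far: 0.0845062.
Correction k=1: B_{2}/2! · (f^{(1)}(30) − f^{(1)}(9)) = 1/12 · (-7.40741e-05 − (-0.00274348)) = 0.000222451.
After k=1: 0.0847286.
Correction k=2: B_{4}/4! · (f^{(3)}(30) − f^{(3)}(9)) = −1/720 · (-9.87654e-07 − (-0.000406442)) = -5.63131e-07.
After k=2: 0.0847281.
Correction k=3: B_{6}/6! · (f^{(5)}(30) − f^{(5)}(9)) = 1/30240 · (-3.29218e-08 − (-0.000150534)) = 4.97689e-09.
After k=3: 0.0847281.
Correction k=4: B_{8}/8! · (f^{(7)}(30) − f^{(7)}(9)) = −1/1209600 · (-2.04847e-09 − (-0.000104073)) = -8.60375e-11.

S_4 ≈ 0.0847281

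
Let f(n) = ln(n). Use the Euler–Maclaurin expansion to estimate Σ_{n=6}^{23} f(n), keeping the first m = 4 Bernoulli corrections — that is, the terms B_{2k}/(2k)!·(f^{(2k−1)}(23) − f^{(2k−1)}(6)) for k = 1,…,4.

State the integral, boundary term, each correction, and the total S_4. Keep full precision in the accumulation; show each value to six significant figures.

The integral term ∫_6^23 ln(x) dx = 44.3658.
Endpoint term: (f(6) + f(23))/2 = (1.79176 + 3.13549)/2 = 2.46363.
Running total after boundary: 46.8294.
Correction k=1: B_{2}/2! · (f^{(1)}(23) − f^{(1)}(6)) = 1/12 · (0.0434783 − 0.166667) = -0.0102657.
After k=1: 46.8192.
Correction k=2: B_{4}/4! · (f^{(3)}(23) − f^{(3)}(6)) = −1/720 · (0.000164379 − 0.00925926) = 1.26318e-05.
After k=2: 46.8192.
Correction k=3: B_{6}/6! · (f^{(5)}(23) − f^{(5)}(6)) = 1/30240 · (3.72883e-06 − 0.00308642) = -1.01941e-07.
After k=3: 46.8192.
Correction k=4: B_{8}/8! · (f^{(7)}(23) − f^{(7)}(6)) = −1/1209600 · (2.11465e-07 − 0.00257202) = 2.12616e-09.

S_4 ≈ 46.8192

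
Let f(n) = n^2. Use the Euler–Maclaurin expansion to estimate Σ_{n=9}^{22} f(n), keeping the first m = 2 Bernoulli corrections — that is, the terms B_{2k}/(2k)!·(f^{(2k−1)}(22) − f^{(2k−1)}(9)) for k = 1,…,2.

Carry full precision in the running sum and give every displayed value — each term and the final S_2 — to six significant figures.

S_2 ≈ 3591.00

Integral: ∫_9^22 x^2 dx = 3306.33.
Boundary: ½(f(9) + f(22)) = ½(81.0000 + 484.000) = 282.500.
So far: 3588.83.
Order-1 term: 1/12 · (44.0000 − 18.0000) = 2.16667.
Partial sum through k=1: 3591.00.
Order-2 term: −1/720 · (0.00000 − 0.00000) = 0.00000.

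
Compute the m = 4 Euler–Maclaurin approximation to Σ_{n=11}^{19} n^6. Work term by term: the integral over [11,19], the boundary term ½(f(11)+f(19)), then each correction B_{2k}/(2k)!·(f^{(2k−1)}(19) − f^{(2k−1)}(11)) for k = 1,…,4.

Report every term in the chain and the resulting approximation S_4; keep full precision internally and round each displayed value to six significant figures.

Integral: ∫_11^19 x^6 dx = 1.24912e+08.
½[f(11) + f(19)] = ½[1.77156e+06 + 4.70459e+07] = 2.44087e+07.
Running total after boundary: 1.49321e+08.
k=1: B_{2}/(2)! × [f^{(1)}(19) − f^{(1)}(11)] = 1/12 × (1.48566e+07 − 966306) = 1.15752e+06.
Running total after k=1: 1.50478e+08.
k=2: B_{4}/(4)! × [f^{(3)}(19) − f^{(3)}(11)] = −1/720 × (823080 − 159720) = -921.333.
Running total after k=2: 1.50477e+08.
k=3: B_{6}/(6)! × [f^{(5)}(19) − f^{(5)}(11)] = 1/30240 × (13680.0 − 7920.00) = 0.190476.
Running total after k=3: 1.50477e+08.
k=4: B_{8}/(8)! × [f^{(7)}(19) − f^{(7)}(11)] = −1/1209600 × (0.00000 − 0.00000) = 0.00000.

S_4 ≈ 1.50477e+08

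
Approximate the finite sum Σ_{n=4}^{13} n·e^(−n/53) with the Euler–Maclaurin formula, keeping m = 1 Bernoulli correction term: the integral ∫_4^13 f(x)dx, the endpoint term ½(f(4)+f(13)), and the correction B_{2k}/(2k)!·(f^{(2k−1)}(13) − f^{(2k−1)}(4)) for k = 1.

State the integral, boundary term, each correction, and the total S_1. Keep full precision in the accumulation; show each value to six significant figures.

S_1 ≈ 71.1842

∫_4^13 x·e^(−x/53) dx evaluates to 64.2656.
½[f(4) + f(13)] = ½[3.70922 + 10.1723] = 6.94075.
Running total after boundary: 71.2064.
k=1: B_{2}/(2)! × [f^{(1)}(13) − f^{(1)}(4)] = 1/12 × (0.590553 − 0.857321) = -0.0222306.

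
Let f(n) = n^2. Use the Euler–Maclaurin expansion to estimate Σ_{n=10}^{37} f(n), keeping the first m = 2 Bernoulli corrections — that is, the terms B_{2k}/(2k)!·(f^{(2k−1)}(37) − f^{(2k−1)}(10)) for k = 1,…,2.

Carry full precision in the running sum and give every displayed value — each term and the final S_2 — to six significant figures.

S_2 ≈ 17290.0

The integral term ∫_10^37 x^2 dx = 16551.0.
Endpoint term: (f(10) + f(37))/2 = (100.000 + 1369.00)/2 = 734.500.
Running total after boundary: 17285.5.
Correction k=1: B_{2}/2! · (f^{(1)}(37) − f^{(1)}(10)) = 1/12 · (74.0000 − 20.0000) = 4.50000.
Partial sum through k=1: 17290.0.
Correction k=2: B_{4}/4! · (f^{(3)}(37) − f^{(3)}(10)) = −1/720 · (0.00000 − 0.00000) = 0.00000.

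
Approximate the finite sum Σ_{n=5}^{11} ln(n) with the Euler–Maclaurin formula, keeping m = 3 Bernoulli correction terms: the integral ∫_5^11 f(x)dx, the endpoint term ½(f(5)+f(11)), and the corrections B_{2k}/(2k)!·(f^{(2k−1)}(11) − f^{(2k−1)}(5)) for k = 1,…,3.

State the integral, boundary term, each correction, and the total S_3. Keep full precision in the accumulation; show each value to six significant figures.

S_3 ≈ 14.3243

∫_5^11 ln(x) dx evaluates to 12.3297.
Endpoint term: (f(5) + f(11))/2 = (1.60944 + 2.39790)/2 = 2.00367.
Integral + boundary = 14.3333.
k=1: B_{2}/(2)! × [f^{(1)}(11) − f^{(1)}(5)] = 1/12 × (0.0909091 − 0.200000) = -0.00909091.
After k=1: 14.3242.
k=2: B_{4}/(4)! × [f^{(3)}(11) − f^{(3)}(5)] = −1/720 × (0.00150263 − 0.0160000) = 2.01352e-05.
After k=2: 14.3243.
k=3: B_{6}/(6)! × [f^{(5)}(11) − f^{(5)}(5)] = 1/30240 × (0.000149021 − 0.00768000) = -2.49040e-07.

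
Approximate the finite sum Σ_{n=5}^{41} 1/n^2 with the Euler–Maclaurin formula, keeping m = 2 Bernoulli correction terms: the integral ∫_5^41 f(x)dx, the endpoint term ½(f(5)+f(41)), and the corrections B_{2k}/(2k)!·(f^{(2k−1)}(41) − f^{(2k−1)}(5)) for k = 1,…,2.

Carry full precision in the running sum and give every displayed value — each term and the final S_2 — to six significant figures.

S_2 ≈ 0.197227

Integral: ∫_5^41 1/x^2 dx = 0.175610.
Boundary: ½(f(5) + f(41)) = ½(0.0400000 + 0.000594884) = 0.0202974.
So far: 0.195907.
Correction k=1: B_{2}/2! · (f^{(1)}(41) − f^{(1)}(5)) = 1/12 · (-2.90187e-05 − (-0.0160000)) = 0.00133092.
Running total after k=1: 0.197238.
Correction k=2: B_{4}/4! · (f^{(3)}(41) − f^{(3)}(5)) = −1/720 · (-2.07153e-07 − (-0.00768000)) = -1.06664e-05.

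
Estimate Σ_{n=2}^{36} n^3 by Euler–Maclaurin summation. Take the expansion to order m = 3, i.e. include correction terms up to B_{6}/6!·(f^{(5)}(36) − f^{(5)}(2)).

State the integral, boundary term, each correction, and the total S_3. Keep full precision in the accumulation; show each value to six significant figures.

S_3 ≈ 443555

The integral term ∫_2^36 x^3 dx = 419900.
Boundary: ½(f(2) + f(36)) = ½(8.00000 + 46656.0) = 23332.0.
Integral + boundary = 443232.
Order-1 term: 1/12 · (3888.00 − 12.0000) = 323.000.
Partial sum through k=1: 443555.
Order-2 term: −1/720 · (6.00000 − 6.00000) = 0.00000.
Partial sum through k=2: 443555.
Order-3 term: 1/30240 · (0.00000 − 0.00000) = 0.00000.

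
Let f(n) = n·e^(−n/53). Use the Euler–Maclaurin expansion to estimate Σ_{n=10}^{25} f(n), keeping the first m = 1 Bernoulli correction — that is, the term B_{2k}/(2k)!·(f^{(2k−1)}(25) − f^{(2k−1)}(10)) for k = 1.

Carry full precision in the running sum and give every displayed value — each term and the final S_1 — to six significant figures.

S_1 ≈ 197.401

The integral term ∫_10^25 x·e^(−x/53) dx = 185.490.
Boundary: ½(f(10) + f(25)) = ½(8.28052 + 15.5985) = 11.9395.
Running total after boundary: 197.430.
Order-1 term: 1/12 · (0.329630 − 0.671816) = -0.0285155.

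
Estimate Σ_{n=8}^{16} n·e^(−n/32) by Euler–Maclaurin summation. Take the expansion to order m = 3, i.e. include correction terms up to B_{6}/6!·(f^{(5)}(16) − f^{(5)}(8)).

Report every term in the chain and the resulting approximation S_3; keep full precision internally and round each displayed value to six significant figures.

S_3 ≈ 73.1780

Integral: ∫_8^16 x·e^(−x/32) dx = 65.2339.
Boundary: ½(f(8) + f(16)) = ½(6.23041 + 9.70449) = 7.96745.
Integral + boundary = 73.2014.
Order-1 term: 1/12 · (0.303265 − 0.584101) = -0.0234029.
Running total after k=1: 73.1780.
Order-2 term: −1/720 · (0.00148079 − 0.00209151) = 8.48220e-07.
Running total after k=2: 73.1780.
Order-3 term: 1/30240 · (2.60295e-06 − 3.52793e-06) = -3.05881e-11.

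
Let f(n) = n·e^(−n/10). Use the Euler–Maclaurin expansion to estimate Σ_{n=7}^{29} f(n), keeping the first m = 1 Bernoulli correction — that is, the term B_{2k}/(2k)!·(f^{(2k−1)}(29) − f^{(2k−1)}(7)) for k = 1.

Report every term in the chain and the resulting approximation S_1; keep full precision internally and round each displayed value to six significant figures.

S_1 ≈ 65.4752

∫_7^29 x·e^(−x/10) dx evaluates to 62.9604.
Endpoint term: (f(7) + f(29))/2 = (3.47610 + 1.59567)/2 = 2.53589.
Running total after boundary: 65.4963.
Order-1 term: 1/12 · (-0.104544 − 0.148976) = -0.0211266.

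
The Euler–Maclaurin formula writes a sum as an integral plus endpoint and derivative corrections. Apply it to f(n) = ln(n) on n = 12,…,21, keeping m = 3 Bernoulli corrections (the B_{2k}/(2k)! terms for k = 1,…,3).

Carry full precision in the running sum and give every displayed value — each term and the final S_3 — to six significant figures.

S_3 ≈ 27.8778

Integral: ∫_12^21 ln(x) dx = 25.1161.
Endpoint term: (f(12) + f(21))/2 = (2.48491 + 3.04452)/2 = 2.76471.
So far: 27.8808.
k=1: B_{2}/(2)! × [f^{(1)}(21) − f^{(1)}(12)] = 1/12 × (0.0476190 − 0.0833333) = -0.00297619.
Running total after k=1: 27.8778.
k=2: B_{4}/(4)! × [f^{(3)}(21) − f^{(3)}(12)] = −1/720 × (0.000215959 − 0.00115741) = 1.30757e-06.
Running total after k=2: 27.8778.
k=3: B_{6}/(6)! × [f^{(5)}(21) − f^{(5)}(12)] = 1/30240 × (5.87645e-06 − 9.64506e-05) = -2.99518e-09.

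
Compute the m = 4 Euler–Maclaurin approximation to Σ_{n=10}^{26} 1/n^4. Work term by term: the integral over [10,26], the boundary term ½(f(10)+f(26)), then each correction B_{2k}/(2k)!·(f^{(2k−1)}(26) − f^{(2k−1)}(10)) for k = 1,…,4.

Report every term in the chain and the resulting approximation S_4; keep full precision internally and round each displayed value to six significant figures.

The integral term ∫_10^26 1/x^4 dx = 0.000314368.
Boundary: ½(f(10) + f(26)) = ½(0.000100000 + 2.18830e-06) = 5.10941e-05.
Integral + boundary = 0.000365462.
k=1: B_{2}/(2)! × [f^{(1)}(26) − f^{(1)}(10)] = 1/12 × (-3.36661e-07 − (-4.00000e-05)) = 3.30528e-06.
After k=1: 0.000368768.
k=2: B_{4}/(4)! × [f^{(3)}(26) − f^{(3)}(10)] = −1/720 × (-1.49406e-08 − (-1.20000e-05)) = -1.66459e-08.
After k=2: 0.000368751.
k=3: B_{6}/(6)! × [f^{(5)}(26) − f^{(5)}(10)] = 1/30240 × (-1.23768e-09 − (-6.72000e-06)) = 2.22181e-10.
After k=3: 0.000368751.
k=4: B_{8}/(8)! × [f^{(7)}(26) − f^{(7)}(10)] = −1/1209600 × (-1.64780e-10 − (-6.04800e-06)) = -4.99986e-12.

S_4 ≈ 0.000368751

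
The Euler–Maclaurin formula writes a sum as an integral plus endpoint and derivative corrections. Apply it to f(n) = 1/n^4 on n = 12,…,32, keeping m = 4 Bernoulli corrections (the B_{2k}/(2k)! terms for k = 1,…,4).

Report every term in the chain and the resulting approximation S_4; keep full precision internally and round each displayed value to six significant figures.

Integral: ∫_12^32 1/x^4 dx = 0.000182729.
Boundary: ½(f(12) + f(32)) = ½(4.82253e-05 + 9.53674e-07) = 2.45895e-05.
Running total after boundary: 0.000207318.
Correction k=1: B_{2}/2! · (f^{(1)}(32) − f^{(1)}(12)) = 1/12 · (-1.19209e-07 − (-1.60751e-05)) = 1.32966e-06.
After k=1: 0.000208648.
Correction k=2: B_{4}/4! · (f^{(3)}(32) − f^{(3)}(12)) = −1/720 · (-3.49246e-09 − (-3.34898e-06)) = -4.64651e-09.
After k=2: 0.000208643.
Correction k=3: B_{6}/6! · (f^{(5)}(32) − f^{(5)}(12)) = 1/30240 · (-1.90994e-10 − (-1.30238e-06)) = 4.30618e-11.
After k=3: 0.000208643.
Correction k=4: B_{8}/8! · (f^{(7)}(32) − f^{(7)}(12)) = −1/1209600 · (-1.67866e-11 − (-8.13988e-07)) = -6.72926e-13.

S_4 ≈ 0.000208643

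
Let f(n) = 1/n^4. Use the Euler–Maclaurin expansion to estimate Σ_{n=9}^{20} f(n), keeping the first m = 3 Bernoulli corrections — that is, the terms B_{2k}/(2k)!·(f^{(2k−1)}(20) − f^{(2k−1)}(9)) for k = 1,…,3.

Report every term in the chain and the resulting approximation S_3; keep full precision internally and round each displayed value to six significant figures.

The integral term ∫_9^20 1/x^4 dx = 0.000415581.
Boundary: ½(f(9) + f(20)) = ½(0.000152416 + 6.25000e-06) = 7.93329e-05.
Running total after boundary: 0.000494914.
Order-1 term: 1/12 · (-1.25000e-06 − (-6.77404e-05)) = 5.54086e-06.
Running total after k=1: 0.000500454.
Order-2 term: −1/720 · (-9.37500e-08 − (-2.50890e-05)) = -3.47157e-08.
Running total after k=2: 0.000500420.
Order-3 term: 1/30240 · (-1.31250e-08 − (-1.73455e-05)) = 5.73160e-10.

S_3 ≈ 0.000500420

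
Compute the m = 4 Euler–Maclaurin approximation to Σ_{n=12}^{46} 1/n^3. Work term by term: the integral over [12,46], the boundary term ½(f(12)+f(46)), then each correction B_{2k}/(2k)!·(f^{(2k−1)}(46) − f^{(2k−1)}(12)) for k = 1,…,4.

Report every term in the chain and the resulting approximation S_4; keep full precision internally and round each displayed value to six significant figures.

S_4 ≈ 0.00354239

The integral term ∫_12^46 1/x^3 dx = 0.00323593.
½[f(12) + f(46)] = ½[0.000578704 + 1.02737e-05] = 0.000294489.
Integral + boundary = 0.00353042.
Correction k=1: B_{2}/2! · (f^{(1)}(46) − f^{(1)}(12)) = 1/12 · (-6.70023e-07 − (-0.000144676)) = 1.20005e-05.
Running total after k=1: 0.00354242.
Correction k=2: B_{4}/4! · (f^{(3)}(46) − f^{(3)}(12)) = −1/720 · (-6.33292e-09 − (-2.00939e-05)) = -2.78994e-08.
Running total after k=2: 0.00354239.
Correction k=3: B_{6}/6! · (f^{(5)}(46) − f^{(5)}(12)) = 1/30240 · (-1.25701e-10 − (-5.86071e-06)) = 1.93803e-10.
Running total after k=3: 0.00354239.
Correction k=4: B_{8}/8! · (f^{(7)}(46) − f^{(7)}(12)) = −1/1209600 · (-4.27715e-12 − (-2.93036e-06)) = -2.42258e-12.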